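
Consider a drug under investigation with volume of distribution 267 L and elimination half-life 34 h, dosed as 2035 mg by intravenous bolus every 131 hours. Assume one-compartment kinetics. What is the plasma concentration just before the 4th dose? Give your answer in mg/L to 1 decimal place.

f = (1/2)^(τ/t½) = (1/2)^(131/34) ≈ 0.0692.
C₀ = D/Vd = 2035/267 ≈ 7.622 mg/L.
Before the 4th dose, 3 doses have been given. Superposition: Cmin = C₀·(f + f² + … + f^3).
≈ 7.622 × (0.0692 + 0.0048 + 0.0003) ≈ 7.622 × 0.0743 ≈ 0.566 mg/L.

0.6 mg/L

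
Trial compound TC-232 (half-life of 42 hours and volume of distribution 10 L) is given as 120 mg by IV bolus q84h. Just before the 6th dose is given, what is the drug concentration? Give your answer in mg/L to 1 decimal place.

4.0 mg/L

f = (1/2)^(τ/t½) = (1/2)^(84/42) ≈ 0.2500.
C₀ = D/Vd = 120/10 ≈ 12.000 mg/L.
Before the 6th dose, 5 doses have been given. Superposition: Cmin = C₀·(f + f² + … + f^5).
≈ 12.000 × (0.2500 + 0.0625 + 0.0156 + 0.0039 + 0.0010) ≈ 12.000 × 0.3330 ≈ 3.996 mg/L.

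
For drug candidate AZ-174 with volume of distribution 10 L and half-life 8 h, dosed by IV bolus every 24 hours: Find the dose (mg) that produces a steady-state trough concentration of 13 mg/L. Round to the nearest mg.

τ/t½ = 24/8 ≈ 3, so f = (1/2)^(24/8) ≈ 0.125000.
Cmin,ss = (D/Vd)·f/(1−f), so D = Cmin,ss·Vd·(1−f)/f.
D = 13 × 10 × (1−f)/f ≈ 13 × 10 × 7.00000 ≈ 910.00 mg.

910 mg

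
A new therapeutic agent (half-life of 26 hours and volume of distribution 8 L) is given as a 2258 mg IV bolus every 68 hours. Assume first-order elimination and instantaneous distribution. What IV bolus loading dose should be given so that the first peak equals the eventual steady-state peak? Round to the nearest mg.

f = (1/2)^(68/26) ≈ 0.163189; accumulation ratio R = 1/(1−f) ≈ 1.19501.
Loading dose to hit Cmax,ss on first dose: D_load = D_maint·R ≈ 2258 × 1.19501 ≈ 2698.33 mg.

2698 mg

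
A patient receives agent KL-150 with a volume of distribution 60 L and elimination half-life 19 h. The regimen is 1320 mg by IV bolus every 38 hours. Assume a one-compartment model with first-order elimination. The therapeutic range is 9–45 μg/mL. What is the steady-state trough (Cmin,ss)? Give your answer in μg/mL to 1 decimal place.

τ = 38 h = 2 half-lives, so f = (1/2)^2 = 0.25.
Accumulation ratio R = 1/(1 − f) = 1/0.75 = 4/3.
Single-dose peak C₀ = D/Vd = 1320/60 = 22 μg/mL.
Steady-state peak Cmax,ss = C₀·R = 22 × 4/3 ≈ 29.333 μg/mL.
Steady-state trough Cmin,ss = Cmax,ss·f ≈ 29.333 × 0.25 ≈ 7.333 μg/mL.
Trough 7.3 μg/mL vs MEC 9 μg/mL: subtherapeutic.

7.3 μg/mL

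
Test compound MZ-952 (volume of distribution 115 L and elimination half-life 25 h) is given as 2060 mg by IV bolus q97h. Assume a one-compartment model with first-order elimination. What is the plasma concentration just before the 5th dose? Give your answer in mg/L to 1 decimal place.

f = (1/2)^(τ/t½) = (1/2)^(97/25) ≈ 0.0679.
C₀ = D/Vd = 2060/115 ≈ 17.913 mg/L.
Before the 5th dose, 4 doses have been given. Superposition: Cmin = C₀·(f + f² + … + f^4).
≈ 17.913 × (0.0679 + 0.0046 + 0.0003 + 0.0000) ≈ 17.913 × 0.0728 ≈ 1.304 mg/L.

1.3 mg/L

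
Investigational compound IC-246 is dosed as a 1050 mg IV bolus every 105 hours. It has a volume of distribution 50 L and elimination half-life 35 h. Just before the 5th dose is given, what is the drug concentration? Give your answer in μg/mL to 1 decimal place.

f = (1/2)^(τ/t½) = (1/2)^(105/35) ≈ 0.1250.
C₀ = D/Vd = 1050/50 ≈ 21.000 μg/mL.
Before the 5th dose, 4 doses have been given. Superposition: Cmin = C₀·(f + f² + … + f^4).
≈ 21.000 × (0.1250 + 0.0156 + 0.0020 + 0.0002) ≈ 21.000 × 0.1428 ≈ 2.999 μg/mL.

3.0 μg/mL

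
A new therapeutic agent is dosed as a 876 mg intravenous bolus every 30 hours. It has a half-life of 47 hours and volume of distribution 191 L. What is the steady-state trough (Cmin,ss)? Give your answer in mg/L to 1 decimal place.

τ/t½ = 30/47 ≈ 0.6383, so fraction remaining f = (1/2)^(30/47) ≈ 0.6425.
Single-dose peak C₀ = D/Vd = 876/191 ≈ 4.586 mg/L.
Steady-state trough Cmin,ss = C₀·f/(1−f) ≈ 4.586 × 0.6425/0.3575 ≈ 8.242 mg/L.

8.2 mg/L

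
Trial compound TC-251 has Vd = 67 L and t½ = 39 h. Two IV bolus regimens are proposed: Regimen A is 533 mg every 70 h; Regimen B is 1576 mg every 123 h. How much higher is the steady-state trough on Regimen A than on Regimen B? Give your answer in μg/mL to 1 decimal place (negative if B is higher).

0.2 μg/mL

Regimen A: f = (1/2)^(70/39) ≈ 0.2882; Cmin,ss = (533/67)·f/(1−f) ≈ 3.221 μg/mL.
Regimen B: f = (1/2)^(123/39) ≈ 0.1124; Cmin,ss = (1576/67)·f/(1−f) ≈ 2.979 μg/mL.
Difference ≈ 3.221 − 2.979 ≈ 0.242 μg/mL.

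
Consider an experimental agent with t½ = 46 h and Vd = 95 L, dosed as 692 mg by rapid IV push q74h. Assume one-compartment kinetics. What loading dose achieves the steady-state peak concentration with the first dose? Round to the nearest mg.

f = (1/2)^(74/46) ≈ 0.327895; accumulation ratio R = 1/(1−f) ≈ 1.48786.
Loading dose to hit Cmax,ss on first dose: D_load = D_maint·R ≈ 692 × 1.48786 ≈ 1029.60 mg.

1030 mg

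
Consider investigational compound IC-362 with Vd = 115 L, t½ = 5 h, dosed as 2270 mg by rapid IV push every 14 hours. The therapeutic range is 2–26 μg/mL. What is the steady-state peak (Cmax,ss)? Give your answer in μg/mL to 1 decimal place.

k = ln2/t½ = ln2/5 ≈ 0.138629 h⁻¹; fraction remaining f = e^(−kτ) = e^(−0.138629×14) ≈ 0.1436.
At steady state, accumulation factor R = 1/(1 − e^(−kτ)) ≈ 1.1677.
Each bolus raises the concentration by D/Vd = 2270/115 ≈ 19.739 μg/mL.
Cmax,ss = C₀/(1 − f) ≈ 19.739/0.8564 ≈ 23.049 μg/mL.
Peak 23.0 μg/mL vs MTC 26 μg/mL: below toxic threshold.

23.0 μg/mL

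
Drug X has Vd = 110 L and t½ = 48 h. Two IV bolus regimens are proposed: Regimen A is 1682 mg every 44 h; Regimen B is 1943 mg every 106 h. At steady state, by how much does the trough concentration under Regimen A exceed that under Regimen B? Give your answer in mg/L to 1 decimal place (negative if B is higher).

Regimen A: f = (1/2)^(44/48) ≈ 0.5297; Cmin,ss = (1682/110)·f/(1−f) ≈ 17.222 mg/L.
Regimen B: f = (1/2)^(106/48) ≈ 0.2164; Cmin,ss = (1943/110)·f/(1−f) ≈ 4.878 mg/L.
Difference ≈ 17.222 − 4.878 ≈ 12.344 mg/L.

12.3 mg/L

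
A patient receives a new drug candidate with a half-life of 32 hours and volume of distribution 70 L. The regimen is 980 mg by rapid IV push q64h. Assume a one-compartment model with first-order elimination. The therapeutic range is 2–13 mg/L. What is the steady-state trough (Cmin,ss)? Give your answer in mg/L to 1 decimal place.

The dosing interval is 2 half-lives, so f = 2^(−2) = 0.25.
Accumulation ratio R = 1/(1 − f) = 1/0.75 = 4/3.
Single-dose peak C₀ = D/Vd = 980/70 = 14 mg/L.
Steady-state peak Cmax,ss = C₀·R = 14 × 4/3 ≈ 18.667 mg/L.
Steady-state trough Cmin,ss = Cmax,ss·f ≈ 18.667 × 0.25 ≈ 4.667 mg/L.
Trough 4.7 mg/L vs MEC 2 mg/L: adequate.

4.7 mg/L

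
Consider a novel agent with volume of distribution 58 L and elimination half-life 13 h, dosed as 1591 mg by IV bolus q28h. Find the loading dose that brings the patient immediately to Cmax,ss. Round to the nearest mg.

2052 mg

f = (1/2)^(28/13) ≈ 0.224713; accumulation ratio R = 1/(1−f) ≈ 1.28984.
Loading dose to hit Cmax,ss on first dose: D_load = D_maint·R ≈ 1591 × 1.28984 ≈ 2052.14 mg.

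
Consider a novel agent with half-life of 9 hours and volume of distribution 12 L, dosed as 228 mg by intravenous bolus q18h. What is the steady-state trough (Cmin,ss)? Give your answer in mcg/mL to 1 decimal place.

6.3 mcg/mL

τ = 18 h = 2 half-lives, so f = (1/2)^2 = 0.25.
Accumulation ratio R = 1/(1 − f) = 1/0.75 = 4/3.
Single-dose peak C₀ = D/Vd = 228/12 = 19 mcg/mL.
Steady-state peak Cmax,ss = C₀·R = 19 × 4/3 ≈ 25.333 mcg/mL.
Steady-state trough Cmin,ss = Cmax,ss·f ≈ 25.333 × 0.25 ≈ 6.333 mcg/mL.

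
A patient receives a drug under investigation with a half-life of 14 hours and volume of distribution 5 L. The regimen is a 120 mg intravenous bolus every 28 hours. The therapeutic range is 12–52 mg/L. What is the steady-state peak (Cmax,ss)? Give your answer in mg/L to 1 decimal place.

τ = 28 h = 2 half-lives, so f = (1/2)^2 = 0.25.
Accumulation ratio R = 1/(1 − f) = 1/0.75 = 4/3.
Single-dose peak C₀ = D/Vd = 120/5 = 24 mg/L.
Steady-state peak Cmax,ss = C₀·R = 24 × 4/3 ≈ 32.000 mg/L.
Peak 32.0 mg/L vs MTC 52 mg/L: below toxic threshold.

32.0 mg/L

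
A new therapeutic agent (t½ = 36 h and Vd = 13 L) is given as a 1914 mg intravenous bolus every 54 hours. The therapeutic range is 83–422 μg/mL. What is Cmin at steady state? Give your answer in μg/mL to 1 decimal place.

τ/t½ = 54/36 ≈ 1.5, so fraction remaining f = (1/2)^(54/36) ≈ 0.3536.
Accumulation ratio R = 1/(1 − f) ≈ 1/0.6464 ≈ 1.5470.
Each bolus raises the concentration by D/Vd = 1914/13 ≈ 147.231 μg/mL.
Steady-state peak Cmax,ss = C₀·R ≈ 147.231 × 1.5470 ≈ 227.766 μg/mL.
Steady-state trough Cmin,ss = Cmax,ss·f ≈ 227.766 × 0.3536 ≈ 80.538 μg/mL.
Trough 80.5 μg/mL vs MEC 83 μg/mL: subtherapeutic.

80.5 μg/mL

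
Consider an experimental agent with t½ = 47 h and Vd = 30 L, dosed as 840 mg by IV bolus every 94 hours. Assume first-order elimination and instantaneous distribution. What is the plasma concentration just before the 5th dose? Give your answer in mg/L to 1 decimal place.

f = (1/2)^(τ/t½) = (1/2)^(94/47) ≈ 0.2500.
C₀ = D/Vd = 840/30 ≈ 28.000 mg/L.
Before the 5th dose, 4 doses have been given. Superposition: Cmin = C₀·(f + f² + … + f^4).
≈ 28.000 × (0.2500 + 0.0625 + 0.0156 + 0.0039) ≈ 28.000 × 0.3320 ≈ 9.296 mg/L.

9.3 mg/L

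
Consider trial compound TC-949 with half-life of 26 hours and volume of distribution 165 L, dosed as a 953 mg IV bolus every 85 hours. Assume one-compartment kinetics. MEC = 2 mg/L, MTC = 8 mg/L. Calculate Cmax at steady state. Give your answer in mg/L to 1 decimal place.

τ/t½ = 85/26 ≈ 3.2692, so fraction remaining f = (1/2)^(85/26) ≈ 0.1037.
At steady state, accumulation factor R = 1/(1 − e^(−kτ)) ≈ 1.1157.
Single-dose peak C₀ = D/Vd = 953/165 ≈ 5.776 mg/L.
Steady-state peak Cmax,ss = C₀·R ≈ 5.776 × 1.1157 ≈ 6.444 mg/L.
Peak 6.4 mg/L vs MTC 8 mg/L: below toxic threshold.

6.4 mg/L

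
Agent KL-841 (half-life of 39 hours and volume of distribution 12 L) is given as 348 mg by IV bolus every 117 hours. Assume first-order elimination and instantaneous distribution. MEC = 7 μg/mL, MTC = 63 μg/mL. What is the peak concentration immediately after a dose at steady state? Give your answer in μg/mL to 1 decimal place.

τ = 117 h = 3 half-lives, so f = (1/2)^3 = 0.125.
Accumulation ratio R = 1/(1 − f) = 1/0.875 = 8/7.
Single-dose peak C₀ = D/Vd = 348/12 = 29 μg/mL.
Steady-state peak Cmax,ss = C₀·R = 29 × 8/7 ≈ 33.143 μg/mL.
Peak 33.1 μg/mL vs MTC 63 μg/mL: below toxic threshold.

33.1 μg/mL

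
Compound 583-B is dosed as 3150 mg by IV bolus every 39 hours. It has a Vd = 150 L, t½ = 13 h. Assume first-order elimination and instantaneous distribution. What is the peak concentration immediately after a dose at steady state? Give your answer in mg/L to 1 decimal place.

24.0 mg/L

The dosing interval is 3 half-lives, so f = 2^(−3) = 0.125.
Accumulation ratio R = 1/(1 − f) = 1/0.875 = 8/7.
Single-dose peak C₀ = D/Vd = 3150/150 = 21 mg/L.
Steady-state peak Cmax,ss = C₀·R = 21 × 8/7 ≈ 24.000 mg/L.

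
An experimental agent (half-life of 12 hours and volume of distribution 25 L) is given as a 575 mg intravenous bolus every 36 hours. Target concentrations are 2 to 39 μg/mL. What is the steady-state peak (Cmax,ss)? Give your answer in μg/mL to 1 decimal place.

The dosing interval is 3 half-lives, so f = 2^(−3) = 0.125.
At steady state, R = 1/(1 − 0.125) = 8/7.
Single-dose peak C₀ = D/Vd = 575/25 = 23 μg/mL.
Steady-state peak Cmax,ss = C₀·R = 23 × 8/7 ≈ 26.286 μg/mL.
Peak 26.3 μg/mL vs MTC 39 μg/mL: below toxic threshold.

26.3 μg/mL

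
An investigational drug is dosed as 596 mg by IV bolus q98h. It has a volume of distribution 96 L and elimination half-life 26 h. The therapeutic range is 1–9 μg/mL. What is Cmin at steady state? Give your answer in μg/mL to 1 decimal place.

0.5 μg/mL

Over one 98-h interval, 98/26 ≈ 3.7692 half-lives elapse, leaving f ≈ 0.0733 of each dose.
Single-dose peak C₀ = D/Vd = 596/96 ≈ 6.208 μg/mL.
Steady-state trough Cmin,ss = C₀·f/(1−f) ≈ 6.208 × 0.0733/0.9267 ≈ 0.491 μg/mL.
Trough 0.5 μg/mL vs MEC 1 μg/mL: subtherapeutic.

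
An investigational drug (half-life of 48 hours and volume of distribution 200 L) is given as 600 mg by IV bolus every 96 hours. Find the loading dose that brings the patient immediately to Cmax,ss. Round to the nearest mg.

800 mg

f = (1/2)^(96/48) ≈ 0.250000; accumulation ratio R = 1/(1−f) ≈ 1.33333.
Loading dose to hit Cmax,ss on first dose: D_load = D_maint·R ≈ 600 × 1.33333 ≈ 800.00 mg.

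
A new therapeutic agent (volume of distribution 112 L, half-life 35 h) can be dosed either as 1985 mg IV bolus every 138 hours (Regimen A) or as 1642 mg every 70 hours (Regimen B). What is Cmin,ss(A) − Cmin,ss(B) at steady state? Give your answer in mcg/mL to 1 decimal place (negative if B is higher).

-3.7 mcg/mL

Regimen A: f = (1/2)^(138/35) ≈ 0.0650; Cmin,ss = (1985/112)·f/(1−f) ≈ 1.232 mcg/mL.
Regimen B: f = (1/2)^(70/35) ≈ 0.2500; Cmin,ss = (1642/112)·f/(1−f) ≈ 4.887 mcg/mL.
Difference ≈ 1.232 − 4.887 ≈ -3.655 mcg/mL.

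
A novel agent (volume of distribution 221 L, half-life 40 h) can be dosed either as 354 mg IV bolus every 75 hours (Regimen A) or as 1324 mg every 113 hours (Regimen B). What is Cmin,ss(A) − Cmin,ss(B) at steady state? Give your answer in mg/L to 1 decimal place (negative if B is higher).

Regimen A: f = (1/2)^(75/40) ≈ 0.2726; Cmin,ss = (354/221)·f/(1−f) ≈ 0.600 mg/L.
Regimen B: f = (1/2)^(113/40) ≈ 0.1411; Cmin,ss = (1324/221)·f/(1−f) ≈ 0.984 mg/L.
Difference ≈ 0.600 − 0.984 ≈ -0.384 mg/L.

-0.4 mg/L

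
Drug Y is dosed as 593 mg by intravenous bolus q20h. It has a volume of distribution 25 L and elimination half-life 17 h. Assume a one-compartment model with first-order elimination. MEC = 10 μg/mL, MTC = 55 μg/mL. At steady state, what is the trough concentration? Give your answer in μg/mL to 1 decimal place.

18.8 μg/mL

Over one 20-h interval, 20/17 ≈ 1.1765 half-lives elapse, leaving f ≈ 0.4424 of each dose.
Single-dose peak C₀ = D/Vd = 593/25 ≈ 23.720 μg/mL.
Steady-state trough Cmin,ss = C₀·f/(1−f) ≈ 23.720 × 0.4424/0.5576 ≈ 18.819 μg/mL.
Trough 18.8 μg/mL vs MEC 10 μg/mL: adequate.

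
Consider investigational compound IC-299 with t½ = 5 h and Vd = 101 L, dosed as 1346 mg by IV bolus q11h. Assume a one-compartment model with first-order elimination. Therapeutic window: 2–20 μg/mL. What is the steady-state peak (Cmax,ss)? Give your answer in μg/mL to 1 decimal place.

k = ln2/t½ = ln2/5 ≈ 0.138629 h⁻¹; fraction remaining f = e^(−kτ) = e^(−0.138629×11) ≈ 0.2176.
At steady state, accumulation factor R = 1/(1 − e^(−kτ)) ≈ 1.2781.
Single-dose peak C₀ = D/Vd = 1346/101 ≈ 13.327 μg/mL.
Cmax,ss = C₀/(1 − f) ≈ 13.327/0.7824 ≈ 17.033 μg/mL.
Peak 17.0 μg/mL vs MTC 20 μg/mL: below toxic threshold.

17.0 μg/mL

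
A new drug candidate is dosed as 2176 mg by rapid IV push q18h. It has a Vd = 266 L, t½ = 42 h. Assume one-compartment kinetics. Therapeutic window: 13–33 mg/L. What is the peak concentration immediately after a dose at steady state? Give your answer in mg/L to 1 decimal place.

31.8 mg/L

τ/t½ = 18/42 ≈ 0.42857, so fraction remaining f = (1/2)^(18/42) ≈ 0.7430.
Accumulation ratio R = 1/(1 − f) ≈ 1/0.2570 ≈ 3.8911.
Single-dose peak C₀ = D/Vd = 2176/266 ≈ 8.180 mg/L.
Cmax,ss = C₀/(1 − f) ≈ 8.180/0.2570 ≈ 31.829 mg/L.
Peak 31.8 mg/L vs MTC 33 mg/L: below toxic threshold.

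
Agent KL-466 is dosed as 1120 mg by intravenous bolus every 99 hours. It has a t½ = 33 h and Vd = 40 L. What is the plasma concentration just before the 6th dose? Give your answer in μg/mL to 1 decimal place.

f = (1/2)^(τ/t½) = (1/2)^(99/33) ≈ 0.1250.
C₀ = D/Vd = 1120/40 ≈ 28.000 μg/mL.
Before the 6th dose, 5 doses have been given. Superposition: Cmin = C₀·(f + f² + … + f^5).
≈ 28.000 × (0.1250 + 0.0156 + 0.0020 + 0.0002 + 0.0000) ≈ 28.000 × 0.1428 ≈ 3.998 μg/mL.

4.0 μg/mL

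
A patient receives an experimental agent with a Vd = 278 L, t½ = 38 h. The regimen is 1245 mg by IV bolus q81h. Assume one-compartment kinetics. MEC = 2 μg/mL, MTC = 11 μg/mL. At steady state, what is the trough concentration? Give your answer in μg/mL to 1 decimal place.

1.3 μg/mL

τ/t½ = 81/38 ≈ 2.1316, so fraction remaining f = (1/2)^(81/38) ≈ 0.2282.
Single-dose peak C₀ = D/Vd = 1245/278 ≈ 4.478 μg/mL.
Steady-state trough Cmin,ss = C₀·f/(1−f) ≈ 4.478 × 0.2282/0.7718 ≈ 1.324 μg/mL.
Trough 1.3 μg/mL vs MEC 2 μg/mL: subtherapeutic.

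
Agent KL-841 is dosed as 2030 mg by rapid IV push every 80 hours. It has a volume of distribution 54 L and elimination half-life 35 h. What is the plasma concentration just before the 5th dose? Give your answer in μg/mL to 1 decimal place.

9.7 μg/mL

f = (1/2)^(τ/t½) = (1/2)^(80/35) ≈ 0.2051.
C₀ = D/Vd = 2030/54 ≈ 37.593 μg/mL.
Before the 5th dose, 4 doses have been given. Superposition: Cmin = C₀·(f + f² + … + f^4).
≈ 37.593 × (0.2051 + 0.0421 + 0.0086 + 0.0018) ≈ 37.593 × 0.2576 ≈ 9.684 μg/mL.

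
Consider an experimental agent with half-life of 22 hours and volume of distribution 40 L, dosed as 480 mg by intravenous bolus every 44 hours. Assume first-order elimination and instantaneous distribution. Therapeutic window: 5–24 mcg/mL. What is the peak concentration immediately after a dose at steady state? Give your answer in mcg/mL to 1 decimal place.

The dosing interval is 2 half-lives, so f = 2^(−2) = 0.25.
At steady state, R = 1/(1 − 0.25) = 4/3.
Single-dose peak C₀ = D/Vd = 480/40 = 12 mcg/mL.
Steady-state peak Cmax,ss = C₀·R = 12 × 4/3 ≈ 16.000 mcg/mL.
Peak 16.0 mcg/mL vs MTC 24 mcg/mL: below toxic threshold.

16.0 mcg/mL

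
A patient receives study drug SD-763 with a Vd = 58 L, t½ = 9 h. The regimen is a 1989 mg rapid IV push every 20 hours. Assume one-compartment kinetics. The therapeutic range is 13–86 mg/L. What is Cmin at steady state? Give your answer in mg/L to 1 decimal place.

9.4 mg/L

Over one 20-h interval, 20/9 ≈ 2.2222 half-lives elapse, leaving f ≈ 0.2143 of each dose.
Accumulation ratio R = 1/(1 − f) ≈ 1/0.7857 ≈ 1.2728.
Each bolus raises the concentration by D/Vd = 1989/58 ≈ 34.293 mg/L.
Steady-state peak Cmax,ss = C₀·R ≈ 34.293 × 1.2728 ≈ 43.648 mg/L.
One interval later, Cmin,ss = Cmax,ss·e^(−kτ) ≈ 43.648 × 0.2143 ≈ 9.354 mg/L.
Trough 9.4 mg/L vs MEC 13 mg/L: subtherapeutic.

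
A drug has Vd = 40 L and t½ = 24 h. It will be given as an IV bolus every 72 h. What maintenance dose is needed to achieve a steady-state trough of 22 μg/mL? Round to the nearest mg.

6160 mg

τ/t½ = 72/24 ≈ 3, so f = (1/2)^(72/24) ≈ 0.125000.
Cmin,ss = (D/Vd)·f/(1−f), so D = Cmin,ss·Vd·(1−f)/f.
D = 22 × 40 × (1−f)/f ≈ 22 × 40 × 7.00000 ≈ 6160.00 mg.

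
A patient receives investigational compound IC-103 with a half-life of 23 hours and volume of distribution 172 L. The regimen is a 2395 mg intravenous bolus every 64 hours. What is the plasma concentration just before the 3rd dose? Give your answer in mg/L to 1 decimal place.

2.3 mg/L

f = (1/2)^(τ/t½) = (1/2)^(64/23) ≈ 0.1453.
C₀ = D/Vd = 2395/172 ≈ 13.924 mg/L.
Before the 3rd dose, 2 doses have been given. Superposition: Cmin = C₀·(f + f²).
≈ 13.924 × (0.1453 + 0.0211) ≈ 13.924 × 0.1664 ≈ 2.317 mg/L.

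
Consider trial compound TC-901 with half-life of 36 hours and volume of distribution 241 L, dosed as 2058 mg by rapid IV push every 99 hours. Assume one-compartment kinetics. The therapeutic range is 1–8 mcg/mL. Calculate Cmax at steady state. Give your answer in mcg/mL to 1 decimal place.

10.0 mcg/mL

Over one 99-h interval, 99/36 ≈ 2.75 half-lives elapse, leaving f ≈ 0.1487 of each dose.
At steady state, accumulation factor R = 1/(1 − e^(−kτ)) ≈ 1.1747.
Single-dose peak C₀ = D/Vd = 2058/241 ≈ 8.539 mcg/mL.
Steady-state peak Cmax,ss = C₀·R ≈ 8.539 × 1.1747 ≈ 10.031 mcg/mL.
Peak 10.0 mcg/mL vs MTC 8 mcg/mL: exceeds toxic threshold.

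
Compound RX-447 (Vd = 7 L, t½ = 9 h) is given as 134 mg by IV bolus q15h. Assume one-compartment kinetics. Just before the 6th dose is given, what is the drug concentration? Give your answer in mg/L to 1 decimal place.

8.8 mg/L

f = (1/2)^(τ/t½) = (1/2)^(15/9) ≈ 0.3150.
C₀ = D/Vd = 134/7 ≈ 19.143 mg/L.
Before the 6th dose, 5 doses have been given. Superposition: Cmin = C₀·(f + f² + … + f^5).
≈ 19.143 × (0.3150 + 0.0992 + 0.0313 + 0.0098 + 0.0031) ≈ 19.143 × 0.4584 ≈ 8.775 mg/L.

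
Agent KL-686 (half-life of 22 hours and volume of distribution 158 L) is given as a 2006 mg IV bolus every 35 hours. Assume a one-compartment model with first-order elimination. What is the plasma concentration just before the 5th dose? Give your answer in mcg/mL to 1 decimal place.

6.2 mcg/mL

f = (1/2)^(τ/t½) = (1/2)^(35/22) ≈ 0.3320.
C₀ = D/Vd = 2006/158 ≈ 12.696 mcg/mL.
Before the 5th dose, 4 doses have been given. Superposition: Cmin = C₀·(f + f² + … + f^4).
≈ 12.696 × (0.3320 + 0.1102 + 0.0366 + 0.0121) ≈ 12.696 × 0.4909 ≈ 6.232 mcg/mL.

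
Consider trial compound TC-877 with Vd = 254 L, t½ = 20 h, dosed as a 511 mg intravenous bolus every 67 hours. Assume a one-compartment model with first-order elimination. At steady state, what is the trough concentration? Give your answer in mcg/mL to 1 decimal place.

Over one 67-h interval, 67/20 ≈ 3.35 half-lives elapse, leaving f ≈ 0.0981 of each dose.
Single-dose peak C₀ = D/Vd = 511/254 ≈ 2.012 mcg/mL.
Steady-state trough Cmin,ss = C₀·f/(1−f) ≈ 2.012 × 0.0981/0.9019 ≈ 0.219 mcg/mL.

0.2 mcg/mL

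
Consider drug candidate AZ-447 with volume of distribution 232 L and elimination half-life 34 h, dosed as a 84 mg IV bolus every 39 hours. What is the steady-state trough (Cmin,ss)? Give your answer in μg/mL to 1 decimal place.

0.3 μg/mL

τ/t½ = 39/34 ≈ 1.1471, so fraction remaining f = (1/2)^(39/34) ≈ 0.4515.
Each bolus raises the concentration by D/Vd = 84/232 ≈ 0.362 μg/mL.
Steady-state trough Cmin,ss = C₀·f/(1−f) ≈ 0.362 × 0.4515/0.5485 ≈ 0.298 μg/mL.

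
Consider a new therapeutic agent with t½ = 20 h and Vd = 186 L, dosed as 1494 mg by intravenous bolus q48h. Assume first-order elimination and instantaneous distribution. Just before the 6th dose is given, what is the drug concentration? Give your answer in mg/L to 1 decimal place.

1.9 mg/L

f = (1/2)^(τ/t½) = (1/2)^(48/20) ≈ 0.1895.
C₀ = D/Vd = 1494/186 ≈ 8.032 mg/L.
Before the 6th dose, 5 doses have been given. Superposition: Cmin = C₀·(f + f² + … + f^5).
≈ 8.032 × (0.1895 + 0.0359 + 0.0068 + 0.0013 + 0.0002) ≈ 8.032 × 0.2337 ≈ 1.877 mg/L.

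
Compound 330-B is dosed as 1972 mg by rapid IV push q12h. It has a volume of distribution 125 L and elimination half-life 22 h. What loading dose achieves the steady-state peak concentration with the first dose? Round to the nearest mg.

f = (1/2)^(12/22) ≈ 0.685175; accumulation ratio R = 1/(1−f) ≈ 3.17637.
Loading dose to hit Cmax,ss on first dose: D_load = D_maint·R ≈ 1972 × 3.17637 ≈ 6263.80 mg.

6264 mg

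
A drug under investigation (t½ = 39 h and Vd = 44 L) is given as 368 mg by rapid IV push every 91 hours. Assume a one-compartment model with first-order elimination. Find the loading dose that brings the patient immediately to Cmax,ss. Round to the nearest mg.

459 mg

f = (1/2)^(91/39) ≈ 0.198425; accumulation ratio R = 1/(1−f) ≈ 1.24754.
Loading dose to hit Cmax,ss on first dose: D_load = D_maint·R ≈ 368 × 1.24754 ≈ 459.09 mg.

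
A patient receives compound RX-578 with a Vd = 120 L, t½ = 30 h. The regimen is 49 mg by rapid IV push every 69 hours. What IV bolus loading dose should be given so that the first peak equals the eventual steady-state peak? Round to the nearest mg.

61 mg

f = (1/2)^(69/30) ≈ 0.203063; accumulation ratio R = 1/(1−f) ≈ 1.25480.
Loading dose to hit Cmax,ss on first dose: D_load = D_maint·R ≈ 49 × 1.25480 ≈ 61.49 mg.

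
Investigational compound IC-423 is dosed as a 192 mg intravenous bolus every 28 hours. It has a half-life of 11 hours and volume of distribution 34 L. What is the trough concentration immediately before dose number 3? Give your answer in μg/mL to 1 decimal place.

f = (1/2)^(τ/t½) = (1/2)^(28/11) ≈ 0.1713.
C₀ = D/Vd = 192/34 ≈ 5.647 μg/mL.
Before the 3rd dose, 2 doses have been given. Superposition: Cmin = C₀·(f + f²).
≈ 5.647 × (0.1713 + 0.0293) ≈ 5.647 × 0.2006 ≈ 1.133 μg/mL.

1.1 μg/mL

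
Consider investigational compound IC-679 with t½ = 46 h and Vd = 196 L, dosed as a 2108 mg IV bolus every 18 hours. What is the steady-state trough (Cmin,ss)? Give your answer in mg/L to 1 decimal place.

k = ln2/t½ = ln2/46 ≈ 0.015068 h⁻¹; fraction remaining f = e^(−kτ) = e^(−0.015068×18) ≈ 0.7624.
Accumulation ratio R = 1/(1 − f) ≈ 1/0.2376 ≈ 4.2088.
Each bolus raises the concentration by D/Vd = 2108/196 ≈ 10.755 mg/L.
Cmax,ss = C₀/(1 − f) ≈ 10.755/0.2376 ≈ 45.265 mg/L.
Steady-state trough Cmin,ss = Cmax,ss·f ≈ 45.265 × 0.7624 ≈ 34.510 mg/L.

34.5 mg/L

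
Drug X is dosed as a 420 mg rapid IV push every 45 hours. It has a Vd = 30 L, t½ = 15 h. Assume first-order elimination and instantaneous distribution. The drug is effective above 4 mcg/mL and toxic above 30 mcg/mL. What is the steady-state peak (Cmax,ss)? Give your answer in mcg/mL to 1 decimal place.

The dosing interval is 3 half-lives, so f = 2^(−3) = 0.125.
Accumulation ratio R = 1/(1 − f) = 1/0.875 = 8/7.
Single-dose peak C₀ = D/Vd = 420/30 = 14 mcg/mL.
Steady-state peak Cmax,ss = C₀·R = 14 × 8/7 ≈ 16.000 mcg/mL.
Peak 16.0 mcg/mL vs MTC 30 mcg/mL: below toxic threshold.

16.0 mcg/mL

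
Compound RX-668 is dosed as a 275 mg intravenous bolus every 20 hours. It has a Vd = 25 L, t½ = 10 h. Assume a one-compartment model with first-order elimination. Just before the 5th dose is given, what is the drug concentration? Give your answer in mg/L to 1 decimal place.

3.7 mg/L

f = (1/2)^(τ/t½) = (1/2)^(20/10) ≈ 0.2500.
C₀ = D/Vd = 275/25 ≈ 11.000 mg/L.
Before the 5th dose, 4 doses have been given. Superposition: Cmin = C₀·(f + f² + … + f^4).
≈ 11.000 × (0.2500 + 0.0625 + 0.0156 + 0.0039) ≈ 11.000 × 0.3320 ≈ 3.652 mg/L.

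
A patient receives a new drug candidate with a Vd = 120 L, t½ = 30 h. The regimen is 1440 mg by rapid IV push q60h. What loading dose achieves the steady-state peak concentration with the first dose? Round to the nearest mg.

1920 mg

f = (1/2)^(60/30) ≈ 0.250000; accumulation ratio R = 1/(1−f) ≈ 1.33333.
Loading dose to hit Cmax,ss on first dose: D_load = D_maint·R ≈ 1440 × 1.33333 ≈ 1920.00 mg.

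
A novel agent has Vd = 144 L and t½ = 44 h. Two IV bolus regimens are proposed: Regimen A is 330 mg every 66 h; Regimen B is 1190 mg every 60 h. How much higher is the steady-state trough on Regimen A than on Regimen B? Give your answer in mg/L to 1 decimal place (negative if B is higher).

Regimen A: f = (1/2)^(66/44) ≈ 0.3536; Cmin,ss = (330/144)·f/(1−f) ≈ 1.254 mg/L.
Regimen B: f = (1/2)^(60/44) ≈ 0.3886; Cmin,ss = (1190/144)·f/(1−f) ≈ 5.252 mg/L.
Difference ≈ 1.254 − 5.252 ≈ -3.998 mg/L.

-4.0 mg/L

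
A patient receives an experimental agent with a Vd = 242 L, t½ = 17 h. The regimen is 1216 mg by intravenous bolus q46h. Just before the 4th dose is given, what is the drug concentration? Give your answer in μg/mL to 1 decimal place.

0.9 μg/mL

f = (1/2)^(τ/t½) = (1/2)^(46/17) ≈ 0.1533.
C₀ = D/Vd = 1216/242 ≈ 5.025 μg/mL.
Before the 4th dose, 3 doses have been given. Superposition: Cmin = C₀·(f + f² + … + f^3).
≈ 5.025 × (0.1533 + 0.0235 + 0.0036) ≈ 5.025 × 0.1804 ≈ 0.907 μg/mL.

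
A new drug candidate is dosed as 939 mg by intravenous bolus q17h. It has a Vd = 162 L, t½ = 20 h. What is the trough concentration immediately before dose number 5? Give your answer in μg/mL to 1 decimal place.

f = (1/2)^(τ/t½) = (1/2)^(17/20) ≈ 0.5548.
C₀ = D/Vd = 939/162 ≈ 5.796 μg/mL.
Before the 5th dose, 4 doses have been given. Superposition: Cmin = C₀·(f + f² + … + f^4).
≈ 5.796 × (0.5548 + 0.3078 + 0.1708 + 0.0947) ≈ 5.796 × 1.1281 ≈ 6.538 μg/mL.

6.5 μg/mL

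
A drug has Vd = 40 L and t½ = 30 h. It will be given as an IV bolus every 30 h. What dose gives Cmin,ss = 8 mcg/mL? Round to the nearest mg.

320 mg

τ/t½ = 30/30 ≈ 1, so f = (1/2)^(30/30) ≈ 0.500000.
Cmin,ss = (D/Vd)·f/(1−f), so D = Cmin,ss·Vd·(1−f)/f.
D = 8 × 40 × (1−f)/f ≈ 8 × 40 × 1.00000 ≈ 320.00 mg.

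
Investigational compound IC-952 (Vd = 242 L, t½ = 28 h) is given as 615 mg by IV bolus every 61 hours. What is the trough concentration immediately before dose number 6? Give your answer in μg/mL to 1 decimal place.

0.7 μg/mL

f = (1/2)^(τ/t½) = (1/2)^(61/28) ≈ 0.2209.
C₀ = D/Vd = 615/242 ≈ 2.541 μg/mL.
Before the 6th dose, 5 doses have been given. Superposition: Cmin = C₀·(f + f² + … + f^5).
≈ 2.541 × (0.2209 + 0.0488 + 0.0108 + 0.0024 + 0.0005) ≈ 2.541 × 0.2834 ≈ 0.720 μg/mL.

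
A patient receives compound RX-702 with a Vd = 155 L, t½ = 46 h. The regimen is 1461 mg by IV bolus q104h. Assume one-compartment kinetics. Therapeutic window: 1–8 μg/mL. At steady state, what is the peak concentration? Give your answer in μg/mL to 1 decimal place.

11.9 μg/mL

τ/t½ = 104/46 ≈ 2.2609, so fraction remaining f = (1/2)^(104/46) ≈ 0.2086.
At steady state, accumulation factor R = 1/(1 − e^(−kτ)) ≈ 1.2636.
Single-dose peak C₀ = D/Vd = 1461/155 ≈ 9.426 μg/mL.
Steady-state peak Cmax,ss = C₀·R ≈ 9.426 × 1.2636 ≈ 11.911 μg/mL.
Peak 11.9 μg/mL vs MTC 8 μg/mL: exceeds toxic threshold.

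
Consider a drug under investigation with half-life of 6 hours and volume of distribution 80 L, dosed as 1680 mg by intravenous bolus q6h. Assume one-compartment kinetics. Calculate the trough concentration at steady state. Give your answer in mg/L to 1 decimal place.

τ = 6 h = 1 half-life, so f = (1/2)^1 = 0.5.
Accumulation ratio R = 1/(1 − f) = 1/0.5 = 2/1.
Single-dose peak C₀ = D/Vd = 1680/80 = 21 mg/L.
Steady-state peak Cmax,ss = C₀·R = 21 × 2/1 ≈ 42.000 mg/L.
Steady-state trough Cmin,ss = Cmax,ss·f ≈ 42.000 × 0.5 ≈ 21.000 mg/L.

21.0 mg/L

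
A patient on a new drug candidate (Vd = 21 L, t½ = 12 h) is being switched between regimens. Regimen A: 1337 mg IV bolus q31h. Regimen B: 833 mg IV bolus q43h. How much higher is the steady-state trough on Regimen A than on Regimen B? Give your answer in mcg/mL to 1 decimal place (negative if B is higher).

9.1 mcg/mL

Regimen A: f = (1/2)^(31/12) ≈ 0.1669; Cmin,ss = (1337/21)·f/(1−f) ≈ 12.755 mcg/mL.
Regimen B: f = (1/2)^(43/12) ≈ 0.0834; Cmin,ss = (833/21)·f/(1−f) ≈ 3.609 mcg/mL.
Difference ≈ 12.755 − 3.609 ≈ 9.146 mcg/mL.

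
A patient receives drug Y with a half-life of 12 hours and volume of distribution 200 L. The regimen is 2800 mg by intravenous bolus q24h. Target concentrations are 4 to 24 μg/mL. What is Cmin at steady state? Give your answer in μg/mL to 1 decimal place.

The dosing interval is 2 half-lives, so f = 2^(−2) = 0.25.
Accumulation ratio R = 1/(1 − f) = 1/0.75 = 4/3.
Single-dose peak C₀ = D/Vd = 2800/200 = 14 μg/mL.
Steady-state peak Cmax,ss = C₀·R = 14 × 4/3 ≈ 18.667 μg/mL.
Steady-state trough Cmin,ss = Cmax,ss·f ≈ 18.667 × 0.25 ≈ 4.667 μg/mL.
Trough 4.7 μg/mL vs MEC 4 μg/mL: adequate.

4.7 μg/mL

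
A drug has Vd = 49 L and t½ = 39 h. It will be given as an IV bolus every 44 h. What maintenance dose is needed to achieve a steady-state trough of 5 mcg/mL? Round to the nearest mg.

τ/t½ = 44/39 ≈ 1.1282, so f = (1/2)^(44/39) ≈ 0.457485.
Cmin,ss = (D/Vd)·f/(1−f), so D = Cmin,ss·Vd·(1−f)/f.
D = 5 × 49 × (1−f)/f ≈ 5 × 49 × 1.18586 ≈ 290.54 mg.

291 mg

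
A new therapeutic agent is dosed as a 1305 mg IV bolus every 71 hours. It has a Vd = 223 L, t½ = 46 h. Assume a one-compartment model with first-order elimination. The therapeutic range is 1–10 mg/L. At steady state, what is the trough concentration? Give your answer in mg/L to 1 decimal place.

3.1 mg/L

τ/t½ = 71/46 ≈ 1.5435, so fraction remaining f = (1/2)^(71/46) ≈ 0.3431.
Accumulation ratio R = 1/(1 − f) ≈ 1/0.6569 ≈ 1.5223.
Each bolus raises the concentration by D/Vd = 1305/223 ≈ 5.852 mg/L.
Cmax,ss = C₀/(1 − f) ≈ 5.852/0.6569 ≈ 8.909 mg/L.
One interval later, Cmin,ss = Cmax,ss·e^(−kτ) ≈ 8.909 × 0.3431 ≈ 3.057 mg/L.
Trough 3.1 mg/L vs MEC 1 mg/L: adequate.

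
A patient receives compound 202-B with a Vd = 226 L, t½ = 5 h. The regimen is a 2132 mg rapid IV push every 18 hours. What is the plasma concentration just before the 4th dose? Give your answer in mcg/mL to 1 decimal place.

0.8 mcg/mL

f = (1/2)^(τ/t½) = (1/2)^(18/5) ≈ 0.0825.
C₀ = D/Vd = 2132/226 ≈ 9.434 mcg/mL.
Before the 4th dose, 3 doses have been given. Superposition: Cmin = C₀·(f + f² + … + f^3).
≈ 9.434 × (0.0825 + 0.0068 + 0.0006) ≈ 9.434 × 0.0899 ≈ 0.848 mcg/mL.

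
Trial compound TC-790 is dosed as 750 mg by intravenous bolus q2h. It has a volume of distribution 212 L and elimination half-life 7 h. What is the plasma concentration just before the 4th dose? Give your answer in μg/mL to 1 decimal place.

f = (1/2)^(τ/t½) = (1/2)^(2/7) ≈ 0.8203.
C₀ = D/Vd = 750/212 ≈ 3.538 μg/mL.
Before the 4th dose, 3 doses have been given. Superposition: Cmin = C₀·(f + f² + … + f^3).
≈ 3.538 × (0.8203 + 0.6729 + 0.5520) ≈ 3.538 × 2.0452 ≈ 7.236 μg/mL.

7.2 μg/mL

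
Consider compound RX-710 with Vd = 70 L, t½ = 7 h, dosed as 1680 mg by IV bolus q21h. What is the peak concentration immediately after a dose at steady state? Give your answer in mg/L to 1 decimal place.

27.4 mg/L

τ = 21 h = 3 half-lives, so f = (1/2)^3 = 0.125.
At steady state, R = 1/(1 − 0.125) = 8/7.
Single-dose peak C₀ = D/Vd = 1680/70 = 24 mg/L.
Steady-state peak Cmax,ss = C₀·R = 24 × 8/7 ≈ 27.429 mg/L.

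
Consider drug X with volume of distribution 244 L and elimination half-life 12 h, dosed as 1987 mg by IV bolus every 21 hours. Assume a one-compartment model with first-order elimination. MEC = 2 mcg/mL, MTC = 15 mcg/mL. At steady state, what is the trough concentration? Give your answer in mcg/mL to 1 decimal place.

3.4 mcg/mL

Over one 21-h interval, 21/12 ≈ 1.75 half-lives elapse, leaving f ≈ 0.2973 of each dose.
Accumulation ratio R = 1/(1 − f) ≈ 1/0.7027 ≈ 1.4231.
Each bolus raises the concentration by D/Vd = 1987/244 ≈ 8.143 mcg/mL.
Cmax,ss = C₀/(1 − f) ≈ 8.143/0.7027 ≈ 11.588 mcg/mL.
One interval later, Cmin,ss = Cmax,ss·e^(−kτ) ≈ 11.588 × 0.2973 ≈ 3.445 mcg/mL.
Trough 3.4 mcg/mL vs MEC 2 mcg/mL: adequate.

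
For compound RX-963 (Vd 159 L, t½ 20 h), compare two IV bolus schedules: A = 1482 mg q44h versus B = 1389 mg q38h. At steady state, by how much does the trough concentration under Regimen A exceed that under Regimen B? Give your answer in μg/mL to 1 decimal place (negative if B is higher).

Regimen A: f = (1/2)^(44/20) ≈ 0.2176; Cmin,ss = (1482/159)·f/(1−f) ≈ 2.592 μg/mL.
Regimen B: f = (1/2)^(38/20) ≈ 0.2679; Cmin,ss = (1389/159)·f/(1−f) ≈ 3.197 μg/mL.
Difference ≈ 2.592 − 3.197 ≈ -0.605 μg/mL.

-0.6 μg/mL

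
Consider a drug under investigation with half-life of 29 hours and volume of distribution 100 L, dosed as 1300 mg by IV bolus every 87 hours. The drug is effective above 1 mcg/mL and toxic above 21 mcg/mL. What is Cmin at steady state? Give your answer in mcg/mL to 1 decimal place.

The dosing interval is 3 half-lives, so f = 2^(−3) = 0.125.
Accumulation ratio R = 1/(1 − f) = 1/0.875 = 8/7.
Single-dose peak C₀ = D/Vd = 1300/100 = 13 mcg/mL.
Steady-state peak Cmax,ss = C₀·R = 13 × 8/7 ≈ 14.857 mcg/mL.
Steady-state trough Cmin,ss = Cmax,ss·f ≈ 14.857 × 0.125 ≈ 1.857 mcg/mL.
Trough 1.9 mcg/mL vs MEC 1 mcg/mL: adequate.

1.9 mcg/mL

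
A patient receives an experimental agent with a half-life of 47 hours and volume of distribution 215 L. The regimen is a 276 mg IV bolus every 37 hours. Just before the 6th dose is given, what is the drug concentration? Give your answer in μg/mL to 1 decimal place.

1.7 μg/mL

f = (1/2)^(τ/t½) = (1/2)^(37/47) ≈ 0.5795.
C₀ = D/Vd = 276/215 ≈ 1.284 μg/mL.
Before the 6th dose, 5 doses have been given. Superposition: Cmin = C₀·(f + f² + … + f^5).
≈ 1.284 × (0.5795 + 0.3358 + 0.1946 + 0.1128 + 0.0654) ≈ 1.284 × 1.2881 ≈ 1.654 μg/mL.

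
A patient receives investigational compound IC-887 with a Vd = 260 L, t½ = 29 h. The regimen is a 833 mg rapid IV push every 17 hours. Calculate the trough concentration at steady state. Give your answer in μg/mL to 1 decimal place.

6.4 μg/mL

τ/t½ = 17/29 ≈ 0.58621, so fraction remaining f = (1/2)^(17/29) ≈ 0.6661.
Accumulation ratio R = 1/(1 − f) ≈ 1/0.3339 ≈ 2.9949.
Single-dose peak C₀ = D/Vd = 833/260 ≈ 3.204 μg/mL.
Steady-state peak Cmax,ss = C₀·R ≈ 3.204 × 2.9949 ≈ 9.596 μg/mL.
One interval later, Cmin,ss = Cmax,ss·e^(−kτ) ≈ 9.596 × 0.6661 ≈ 6.392 μg/mL.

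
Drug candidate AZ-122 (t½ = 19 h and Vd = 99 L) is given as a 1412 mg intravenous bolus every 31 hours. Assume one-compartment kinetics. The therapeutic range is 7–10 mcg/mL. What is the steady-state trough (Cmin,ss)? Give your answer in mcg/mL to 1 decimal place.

τ/t½ = 31/19 ≈ 1.6316, so fraction remaining f = (1/2)^(31/19) ≈ 0.3227.
Accumulation ratio R = 1/(1 − f) ≈ 1/0.6773 ≈ 1.4765.
Each bolus raises the concentration by D/Vd = 1412/99 ≈ 14.263 mcg/mL.
Steady-state peak Cmax,ss = C₀·R ≈ 14.263 × 1.4765 ≈ 21.059 mcg/mL.
Steady-state trough Cmin,ss = Cmax,ss·f ≈ 21.059 × 0.3227 ≈ 6.796 mcg/mL.
Trough 6.8 mcg/mL vs MEC 7 mcg/mL: subtherapeutic.

6.8 mcg/mL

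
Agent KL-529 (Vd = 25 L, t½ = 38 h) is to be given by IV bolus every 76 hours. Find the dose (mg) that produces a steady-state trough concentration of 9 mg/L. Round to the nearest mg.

τ/t½ = 76/38 ≈ 2, so f = (1/2)^(76/38) ≈ 0.250000.
Cmin,ss = (D/Vd)·f/(1−f), so D = Cmin,ss·Vd·(1−f)/f.
D = 9 × 25 × (1−f)/f ≈ 9 × 25 × 3.00000 ≈ 675.00 mg.

675 mg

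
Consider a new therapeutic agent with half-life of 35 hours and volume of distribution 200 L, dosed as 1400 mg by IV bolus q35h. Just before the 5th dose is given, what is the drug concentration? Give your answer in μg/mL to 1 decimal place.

6.6 μg/mL

f = (1/2)^(τ/t½) = (1/2)^(35/35) ≈ 0.5000.
C₀ = D/Vd = 1400/200 ≈ 7.000 μg/mL.
Before the 5th dose, 4 doses have been given. Superposition: Cmin = C₀·(f + f² + … + f^4).
≈ 7.000 × (0.5000 + 0.2500 + 0.1250 + 0.0625) ≈ 7.000 × 0.9375 ≈ 6.562 μg/mL.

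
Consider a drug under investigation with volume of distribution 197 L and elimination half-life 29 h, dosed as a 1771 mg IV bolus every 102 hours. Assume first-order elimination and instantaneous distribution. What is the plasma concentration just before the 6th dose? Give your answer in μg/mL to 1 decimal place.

f = (1/2)^(τ/t½) = (1/2)^(102/29) ≈ 0.0873.
C₀ = D/Vd = 1771/197 ≈ 8.990 μg/mL.
Before the 6th dose, 5 doses have been given. Superposition: Cmin = C₀·(f + f² + … + f^5).
≈ 8.990 × (0.0873 + 0.0076 + 0.0007 + 0.0001 + 0.0000) ≈ 8.990 × 0.0957 ≈ 0.860 μg/mL.

0.9 μg/mL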